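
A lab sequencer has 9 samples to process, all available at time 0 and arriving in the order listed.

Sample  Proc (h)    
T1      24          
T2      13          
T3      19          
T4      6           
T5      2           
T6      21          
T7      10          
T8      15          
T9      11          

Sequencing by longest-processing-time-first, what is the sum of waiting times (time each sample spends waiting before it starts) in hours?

LPT (decreasing processing time): T1 T6 T3 T8 T2 T9 T7 T4 T5.
T1: waits 0, runs 0→24
T6: waits 24, runs 24→45
T3: waits 45, runs 45→64
T8: waits 64, runs 64→79
T2: waits 79, runs 79→92
T9: waits 92, runs 92→103
T7: waits 103, runs 103→113
T4: waits 113, runs 113→119
T5: waits 119, runs 119→121
Sum = 0+24+45+64+79+92+103+113+119 = 639.

639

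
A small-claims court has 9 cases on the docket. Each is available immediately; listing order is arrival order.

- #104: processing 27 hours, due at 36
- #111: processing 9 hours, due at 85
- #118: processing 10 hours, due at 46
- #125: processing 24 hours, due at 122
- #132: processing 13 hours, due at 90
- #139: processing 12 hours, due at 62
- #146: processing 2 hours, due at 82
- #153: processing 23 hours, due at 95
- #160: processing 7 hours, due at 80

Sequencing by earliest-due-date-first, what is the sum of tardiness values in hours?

13

EDD (increasing due date): #104 #118 #139 #160 #146 #111 #132 #153 #125.
#104: 0→27, due 36, tardiness 0
#118: 27→37, due 46, tardiness 0
#139: 37→49, due 62, tardiness 0
#160: 49→56, due 80, tardiness 0
#146: 56→58, due 82, tardiness 0
#111: 58→67, due 85, tardiness 0
#132: 67→80, due 90, tardiness 0
#153: 80→103, due 95, tardiness 8
#125: 103→127, due 122, tardiness 5
Sum = 0+0+0+0+0+0+0+8+5 = 13.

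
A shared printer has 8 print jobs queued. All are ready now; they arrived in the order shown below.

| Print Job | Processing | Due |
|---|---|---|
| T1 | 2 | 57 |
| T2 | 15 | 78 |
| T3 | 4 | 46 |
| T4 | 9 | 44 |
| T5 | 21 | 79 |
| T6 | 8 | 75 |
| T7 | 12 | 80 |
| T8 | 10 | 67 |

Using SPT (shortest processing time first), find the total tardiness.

SPT (increasing processing time): T1 T3 T6 T4 T8 T7 T2 T5.
T1: 0→2, due 57, tardiness 0
T3: 2→6, due 46, tardiness 0
T6: 6→14, due 75, tardiness 0
T4: 14→23, due 44, tardiness 0
T8: 23→33, due 67, tardiness 0
T7: 33→45, due 80, tardiness 0
T2: 45→60, due 78, tardiness 0
T5: 60→81, due 79, tardiness 2
Sum = 0+0+0+0+0+0+0+2 = 2.

2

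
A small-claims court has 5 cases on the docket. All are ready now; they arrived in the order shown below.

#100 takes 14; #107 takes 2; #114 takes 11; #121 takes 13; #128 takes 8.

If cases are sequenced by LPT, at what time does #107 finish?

LPT (decreasing processing time): #100 #121 #114 #128 #107.
#100: 0→14
#121: 14→27
#114: 27→38
#128: 38→46
#107: 46→48

48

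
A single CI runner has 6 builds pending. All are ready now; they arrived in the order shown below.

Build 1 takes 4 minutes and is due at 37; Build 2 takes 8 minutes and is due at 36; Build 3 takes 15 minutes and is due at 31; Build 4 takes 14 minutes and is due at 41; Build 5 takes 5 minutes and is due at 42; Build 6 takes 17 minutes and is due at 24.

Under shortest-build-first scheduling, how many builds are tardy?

SPT (increasing processing time): Build 1 Build 5 Build 2 Build 4 Build 3 Build 6.
Build 1: 0→4, due 37, tardiness 0
Build 5: 4→9, due 42, tardiness 0
Build 2: 9→17, due 36, tardiness 0
Build 4: 17→31, due 41, tardiness 0
Build 3: 31→46, due 31, tardiness 15
Build 6: 46→63, due 24, tardiness 39
Late builds: 2.

2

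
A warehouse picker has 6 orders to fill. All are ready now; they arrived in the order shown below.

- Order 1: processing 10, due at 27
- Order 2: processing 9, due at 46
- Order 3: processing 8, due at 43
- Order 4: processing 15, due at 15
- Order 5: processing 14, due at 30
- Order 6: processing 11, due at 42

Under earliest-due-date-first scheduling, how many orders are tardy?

EDD (increasing due date): Order 4 Order 1 Order 5 Order 6 Order 3 Order 2.
Order 4: 0→15, due 15, tardiness 0
Order 1: 15→25, due 27, tardiness 0
Order 5: 25→39, due 30, tardiness 9
Order 6: 39→50, due 42, tardiness 8
Order 3: 50→58, due 43, tardiness 15
Order 2: 58→67, due 46, tardiness 21
Late orders: 4.

4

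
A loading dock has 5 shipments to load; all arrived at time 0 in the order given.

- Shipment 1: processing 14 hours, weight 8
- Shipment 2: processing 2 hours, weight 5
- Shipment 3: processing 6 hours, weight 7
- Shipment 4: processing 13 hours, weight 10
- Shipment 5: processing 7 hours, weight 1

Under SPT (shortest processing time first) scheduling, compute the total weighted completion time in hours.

SPT (increasing processing time): Shipment 2 Shipment 3 Shipment 5 Shipment 4 Shipment 1.
Shipment 2: finishes 2, weight 5, w·C = 10
Shipment 3: finishes 8, weight 7, w·C = 56
Shipment 5: finishes 15, weight 1, w·C = 15
Shipment 4: finishes 28, weight 10, w·C = 280
Shipment 1: finishes 42, weight 8, w·C = 336
Sum = 10+56+15+280+336 = 697.

697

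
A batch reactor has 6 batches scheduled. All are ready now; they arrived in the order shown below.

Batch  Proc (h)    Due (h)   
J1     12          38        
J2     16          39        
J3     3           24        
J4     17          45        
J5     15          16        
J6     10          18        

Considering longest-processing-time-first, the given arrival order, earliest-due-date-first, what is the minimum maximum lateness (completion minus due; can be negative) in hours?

LPT (decreasing processing time): J4 J2 J5 J1 J6 J3.
J4: 0→17, due 45, lateness -28
J2: 17→33, due 39, lateness -6
J5: 33→48, due 16, lateness 32
J1: 48→60, due 38, lateness 22
J6: 60→70, due 18, lateness 52
J3: 70→73, due 24, lateness 49
Maximum = 52.
FIFO (arrival order): J1 J2 J3 J4 J5 J6.
J1: 0→12, due 38, lateness -26
J2: 12→28, due 39, lateness -11
J3: 28→31, due 24, lateness 7
J4: 31→48, due 45, lateness 3
J5: 48→63, due 16, lateness 47
J6: 63→73, due 18, lateness 55
Maximum = 55.
EDD (increasing due date): J5 J6 J3 J1 J2 J4.
J5: 0→15, due 16, lateness -1
J6: 15→25, due 18, lateness 7
J3: 25→28, due 24, lateness 4
J1: 28→40, due 38, lateness 2
J2: 40→56, due 39, lateness 17
J4: 56→73, due 45, lateness 28
Maximum = 28.
LPT 52, FIFO 55, EDD 28 → minimum 28.

28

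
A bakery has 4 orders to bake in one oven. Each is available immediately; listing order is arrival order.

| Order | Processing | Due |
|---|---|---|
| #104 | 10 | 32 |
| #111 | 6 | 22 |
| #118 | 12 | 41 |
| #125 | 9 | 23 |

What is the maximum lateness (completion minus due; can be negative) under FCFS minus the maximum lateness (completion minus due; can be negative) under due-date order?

18

FIFO (arrival order): #104 #111 #118 #125.
#104: 0→10, due 32, lateness -22
#111: 10→16, due 22, lateness -6
#118: 16→28, due 41, lateness -13
#125: 28→37, due 23, lateness 14
Maximum = 14.
EDD (increasing due date): #111 #125 #104 #118.
#111: 0→6, due 22, lateness -16
#125: 6→15, due 23, lateness -8
#104: 15→25, due 32, lateness -7
#118: 25→37, due 41, lateness -4
Maximum = -4.
Difference = 14 − -4 = 18.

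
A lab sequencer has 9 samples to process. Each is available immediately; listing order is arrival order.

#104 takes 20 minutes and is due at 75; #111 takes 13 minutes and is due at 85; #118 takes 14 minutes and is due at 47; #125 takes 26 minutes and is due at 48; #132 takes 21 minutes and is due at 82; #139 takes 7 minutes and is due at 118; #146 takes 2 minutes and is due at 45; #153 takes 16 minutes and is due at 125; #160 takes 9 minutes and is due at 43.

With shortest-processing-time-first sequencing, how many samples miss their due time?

SPT (increasing processing time): #146 #139 #160 #111 #118 #153 #104 #132 #125.
#146: 0→2, due 45, tardiness 0
#139: 2→9, due 118, tardiness 0
#160: 9→18, due 43, tardiness 0
#111: 18→31, due 85, tardiness 0
#118: 31→45, due 47, tardiness 0
#153: 45→61, due 125, tardiness 0
#104: 61→81, due 75, tardiness 6
#132: 81→102, due 82, tardiness 20
#125: 102→128, due 48, tardiness 80
Late samples: 3.

3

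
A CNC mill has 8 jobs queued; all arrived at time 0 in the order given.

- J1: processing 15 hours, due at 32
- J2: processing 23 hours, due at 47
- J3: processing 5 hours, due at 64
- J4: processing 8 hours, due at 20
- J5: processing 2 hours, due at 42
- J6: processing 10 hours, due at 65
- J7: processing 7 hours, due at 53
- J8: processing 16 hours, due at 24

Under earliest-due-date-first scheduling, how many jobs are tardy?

EDD (increasing due date): J4 J8 J1 J5 J2 J7 J3 J6.
J4: 0→8, due 20, tardiness 0
J8: 8→24, due 24, tardiness 0
J1: 24→39, due 32, tardiness 7
J5: 39→41, due 42, tardiness 0
J2: 41→64, due 47, tardiness 17
J7: 64→71, due 53, tardiness 18
J3: 71→76, due 64, tardiness 12
J6: 76→86, due 65, tardiness 21
Late jobs: 5.

5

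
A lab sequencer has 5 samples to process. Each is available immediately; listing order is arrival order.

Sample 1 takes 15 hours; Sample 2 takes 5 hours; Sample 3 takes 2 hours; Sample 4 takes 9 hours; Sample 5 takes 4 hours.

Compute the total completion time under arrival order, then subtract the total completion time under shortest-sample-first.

49

FIFO (arrival order): Sample 1 Sample 2 Sample 3 Sample 4 Sample 5.
Sample 1: 0→15
Sample 2: 15→20
Sample 3: 20→22
Sample 4: 22→31
Sample 5: 31→35
Sum = 15+20+22+31+35 = 123.
SPT (increasing processing time): Sample 3 Sample 5 Sample 2 Sample 4 Sample 1.
Sample 3: 0→2
Sample 5: 2→6
Sample 2: 6→11
Sample 4: 11→20
Sample 1: 20→35
Sum = 2+6+11+20+35 = 74.
Difference = 123 − 74 = 49.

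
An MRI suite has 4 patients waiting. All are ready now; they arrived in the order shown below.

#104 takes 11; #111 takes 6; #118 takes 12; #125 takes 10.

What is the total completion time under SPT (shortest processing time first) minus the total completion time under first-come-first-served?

-8

SPT (increasing processing time): #111 #125 #104 #118.
#111: 0→6
#125: 6→16
#104: 16→27
#118: 27→39
Sum = 6+16+27+39 = 88.
FIFO (arrival order): #104 #111 #118 #125.
#104: 0→11
#111: 11→17
#118: 17→29
#125: 29→39
Sum = 11+17+29+39 = 96.
Difference = 88 − 96 = -8.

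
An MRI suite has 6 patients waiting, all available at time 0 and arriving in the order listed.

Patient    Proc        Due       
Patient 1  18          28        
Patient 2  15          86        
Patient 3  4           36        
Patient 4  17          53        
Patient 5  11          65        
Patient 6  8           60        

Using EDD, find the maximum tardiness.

EDD (increasing due date): Patient 1 Patient 3 Patient 4 Patient 6 Patient 5 Patient 2.
Patient 1: 0→18, due 28, tardiness 0
Patient 3: 18→22, due 36, tardiness 0
Patient 4: 22→39, due 53, tardiness 0
Patient 6: 39→47, due 60, tardiness 0
Patient 5: 47→58, due 65, tardiness 0
Patient 2: 58→73, due 86, tardiness 0
Maximum = 0.

0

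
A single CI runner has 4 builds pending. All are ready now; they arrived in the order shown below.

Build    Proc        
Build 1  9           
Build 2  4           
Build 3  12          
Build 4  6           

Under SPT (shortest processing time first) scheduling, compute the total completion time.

64

SPT (increasing processing time): Build 2 Build 4 Build 1 Build 3.
Build 2: 0→4
Build 4: 4→10
Build 1: 10→19
Build 3: 19→31
Sum = 4+10+19+31 = 64.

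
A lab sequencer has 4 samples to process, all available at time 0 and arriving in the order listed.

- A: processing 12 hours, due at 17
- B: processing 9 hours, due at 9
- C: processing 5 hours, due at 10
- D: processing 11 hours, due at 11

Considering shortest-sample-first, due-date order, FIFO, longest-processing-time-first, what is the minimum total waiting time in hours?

SPT (increasing processing time): C B D A.
C: waits 0, runs 0→5
B: waits 5, runs 5→14
D: waits 14, runs 14→25
A: waits 25, runs 25→37
Sum = 0+5+14+25 = 44.
EDD (increasing due date): B C D A.
B: waits 0, runs 0→9
C: waits 9, runs 9→14
D: waits 14, runs 14→25
A: waits 25, runs 25→37
Sum = 0+9+14+25 = 48.
FIFO (arrival order): A B C D.
A: waits 0, runs 0→12
B: waits 12, runs 12→21
C: waits 21, runs 21→26
D: waits 26, runs 26→37
Sum = 0+12+21+26 = 59.
LPT (decreasing processing time): A D B C.
A: waits 0, runs 0→12
D: waits 12, runs 12→23
B: waits 23, runs 23→32
C: waits 32, runs 32→37
Sum = 0+12+23+32 = 67.
SPT 44, EDD 48, FIFO 59, LPT 67 → minimum 44.

44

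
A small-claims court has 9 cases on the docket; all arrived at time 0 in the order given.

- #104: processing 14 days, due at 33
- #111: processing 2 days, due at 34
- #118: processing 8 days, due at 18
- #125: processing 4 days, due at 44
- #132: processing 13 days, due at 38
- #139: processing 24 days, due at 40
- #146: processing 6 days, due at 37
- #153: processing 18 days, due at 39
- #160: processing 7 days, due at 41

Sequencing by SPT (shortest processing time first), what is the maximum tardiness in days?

56

SPT (increasing processing time): #111 #125 #146 #160 #118 #132 #104 #153 #139.
#111: 0→2, due 34, tardiness 0
#125: 2→6, due 44, tardiness 0
#146: 6→12, due 37, tardiness 0
#160: 12→19, due 41, tardiness 0
#118: 19→27, due 18, tardiness 9
#132: 27→40, due 38, tardiness 2
#104: 40→54, due 33, tardiness 21
#153: 54→72, due 39, tardiness 33
#139: 72→96, due 40, tardiness 56
Maximum = 56.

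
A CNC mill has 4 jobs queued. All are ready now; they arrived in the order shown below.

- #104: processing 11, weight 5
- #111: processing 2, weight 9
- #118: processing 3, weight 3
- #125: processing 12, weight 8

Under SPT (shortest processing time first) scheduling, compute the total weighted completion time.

SPT (increasing processing time): #111 #118 #104 #125.
#111: finishes 2, weight 9, w·C = 18
#118: finishes 5, weight 3, w·C = 15
#104: finishes 16, weight 5, w·C = 80
#125: finishes 28, weight 8, w·C = 224
Sum = 18+15+80+224 = 337.

337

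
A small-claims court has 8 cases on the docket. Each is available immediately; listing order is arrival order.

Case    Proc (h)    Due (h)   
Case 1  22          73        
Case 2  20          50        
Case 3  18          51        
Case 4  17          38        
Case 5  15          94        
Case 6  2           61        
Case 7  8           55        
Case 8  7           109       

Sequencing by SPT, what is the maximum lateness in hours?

37

SPT (increasing processing time): Case 6 Case 8 Case 7 Case 5 Case 4 Case 3 Case 2 Case 1.
Case 6: 0→2, due 61, lateness -59
Case 8: 2→9, due 109, lateness -100
Case 7: 9→17, due 55, lateness -38
Case 5: 17→32, due 94, lateness -62
Case 4: 32→49, due 38, lateness 11
Case 3: 49→67, due 51, lateness 16
Case 2: 67→87, due 50, lateness 37
Case 1: 87→109, due 73, lateness 36
Maximum = 37.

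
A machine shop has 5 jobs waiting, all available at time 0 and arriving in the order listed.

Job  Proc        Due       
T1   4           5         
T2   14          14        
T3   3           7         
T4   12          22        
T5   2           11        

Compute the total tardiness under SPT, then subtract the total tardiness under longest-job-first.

-54

SPT (increasing processing time): T5 T3 T1 T4 T2.
T5: 0→2, due 11, tardiness 0
T3: 2→5, due 7, tardiness 0
T1: 5→9, due 5, tardiness 4
T4: 9→21, due 22, tardiness 0
T2: 21→35, due 14, tardiness 21
Sum = 0+0+4+0+21 = 25.
LPT (decreasing processing time): T2 T4 T1 T3 T5.
T2: 0→14, due 14, tardiness 0
T4: 14→26, due 22, tardiness 4
T1: 26→30, due 5, tardiness 25
T3: 30→33, due 7, tardiness 26
T5: 33→35, due 11, tardiness 24
Sum = 0+4+25+26+24 = 79.
Difference = 25 − 79 = -54.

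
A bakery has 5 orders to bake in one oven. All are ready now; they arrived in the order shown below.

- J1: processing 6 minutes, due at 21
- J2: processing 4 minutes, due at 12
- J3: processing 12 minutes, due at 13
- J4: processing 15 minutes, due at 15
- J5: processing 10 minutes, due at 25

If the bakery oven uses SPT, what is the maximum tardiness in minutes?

32

SPT (increasing processing time): J2 J1 J5 J3 J4.
J2: 0→4, due 12, tardiness 0
J1: 4→10, due 21, tardiness 0
J5: 10→20, due 25, tardiness 0
J3: 20→32, due 13, tardiness 19
J4: 32→47, due 15, tardiness 32
Maximum = 32.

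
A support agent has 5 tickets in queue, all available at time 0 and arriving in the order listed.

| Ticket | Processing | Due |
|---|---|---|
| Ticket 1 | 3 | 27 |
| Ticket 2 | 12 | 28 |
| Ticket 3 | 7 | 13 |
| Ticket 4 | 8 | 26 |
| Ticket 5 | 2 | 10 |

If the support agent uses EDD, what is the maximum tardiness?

EDD (increasing due date): Ticket 5 Ticket 3 Ticket 4 Ticket 1 Ticket 2.
Ticket 5: 0→2, due 10, tardiness 0
Ticket 3: 2→9, due 13, tardiness 0
Ticket 4: 9→17, due 26, tardiness 0
Ticket 1: 17→20, due 27, tardiness 0
Ticket 2: 20→32, due 28, tardiness 4
Maximum = 4.

4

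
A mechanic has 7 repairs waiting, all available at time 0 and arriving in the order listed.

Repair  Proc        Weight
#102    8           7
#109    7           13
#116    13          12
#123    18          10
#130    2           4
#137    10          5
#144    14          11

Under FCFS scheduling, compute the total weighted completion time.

2321

FIFO (arrival order): #102 #109 #116 #123 #130 #137 #144.
#102: finishes 8, weight 7, w·C = 56
#109: finishes 15, weight 13, w·C = 195
#116: finishes 28, weight 12, w·C = 336
#123: finishes 46, weight 10, w·C = 460
#130: finishes 48, weight 4, w·C = 192
#137: finishes 58, weight 5, w·C = 290
#144: finishes 72, weight 11, w·C = 792
Sum = 56+195+336+460+192+290+792 = 2321.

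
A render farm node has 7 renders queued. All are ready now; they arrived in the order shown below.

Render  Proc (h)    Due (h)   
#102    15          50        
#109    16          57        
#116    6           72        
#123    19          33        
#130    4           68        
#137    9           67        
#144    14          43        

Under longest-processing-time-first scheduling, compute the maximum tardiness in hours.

21

LPT (decreasing processing time): #123 #109 #102 #144 #137 #116 #130.
#123: 0→19, due 33, tardiness 0
#109: 19→35, due 57, tardiness 0
#102: 35→50, due 50, tardiness 0
#144: 50→64, due 43, tardiness 21
#137: 64→73, due 67, tardiness 6
#116: 73→79, due 72, tardiness 7
#130: 79→83, due 68, tardiness 15
Maximum = 21.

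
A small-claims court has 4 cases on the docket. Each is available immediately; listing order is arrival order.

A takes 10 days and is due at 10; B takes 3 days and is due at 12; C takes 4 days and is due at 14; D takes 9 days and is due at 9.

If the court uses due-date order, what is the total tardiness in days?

EDD (increasing due date): D A B C.
D: 0→9, due 9, tardiness 0
A: 9→19, due 10, tardiness 9
B: 19→22, due 12, tardiness 10
C: 22→26, due 14, tardiness 12
Sum = 0+9+10+12 = 31.

31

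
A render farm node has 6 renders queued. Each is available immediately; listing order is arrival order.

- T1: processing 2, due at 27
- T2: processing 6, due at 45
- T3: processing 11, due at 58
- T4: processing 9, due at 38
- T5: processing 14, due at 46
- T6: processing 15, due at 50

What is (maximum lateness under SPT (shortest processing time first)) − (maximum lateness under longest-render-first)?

SPT (increasing processing time): T1 T2 T4 T3 T5 T6.
T1: 0→2, due 27, lateness -25
T2: 2→8, due 45, lateness -37
T4: 8→17, due 38, lateness -21
T3: 17→28, due 58, lateness -30
T5: 28→42, due 46, lateness -4
T6: 42→57, due 50, lateness 7
Maximum = 7.
LPT (decreasing processing time): T6 T5 T3 T4 T2 T1.
T6: 0→15, due 50, lateness -35
T5: 15→29, due 46, lateness -17
T3: 29→40, due 58, lateness -18
T4: 40→49, due 38, lateness 11
T2: 49→55, due 45, lateness 10
T1: 55→57, due 27, lateness 30
Maximum = 30.
Difference = 7 − 30 = -23.

-23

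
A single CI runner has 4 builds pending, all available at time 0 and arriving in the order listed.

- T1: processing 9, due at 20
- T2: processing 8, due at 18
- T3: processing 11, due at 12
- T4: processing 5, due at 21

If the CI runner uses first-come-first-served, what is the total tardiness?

28

FIFO (arrival order): T1 T2 T3 T4.
T1: 0→9, due 20, tardiness 0
T2: 9→17, due 18, tardiness 0
T3: 17→28, due 12, tardiness 16
T4: 28→33, due 21, tardiness 12
Sum = 0+0+16+12 = 28.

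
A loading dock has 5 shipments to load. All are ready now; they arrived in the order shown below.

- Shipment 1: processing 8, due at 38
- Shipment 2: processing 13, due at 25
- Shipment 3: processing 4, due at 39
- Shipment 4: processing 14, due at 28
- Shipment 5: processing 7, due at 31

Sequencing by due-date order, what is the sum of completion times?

EDD (increasing due date): Shipment 2 Shipment 4 Shipment 5 Shipment 1 Shipment 3.
Shipment 2: 0→13
Shipment 4: 13→27
Shipment 5: 27→34
Shipment 1: 34→42
Shipment 3: 42→46
Sum = 13+27+34+42+46 = 162.

162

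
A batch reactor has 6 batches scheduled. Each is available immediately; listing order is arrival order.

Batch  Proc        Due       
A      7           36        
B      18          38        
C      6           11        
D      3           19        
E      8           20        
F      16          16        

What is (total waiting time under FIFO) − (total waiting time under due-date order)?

13

FIFO (arrival order): A B C D E F.
A: waits 0, runs 0→7
B: waits 7, runs 7→25
C: waits 25, runs 25→31
D: waits 31, runs 31→34
E: waits 34, runs 34→42
F: waits 42, runs 42→58
Sum = 0+7+25+31+34+42 = 139.
EDD (increasing due date): C F D E A B.
C: waits 0, runs 0→6
F: waits 6, runs 6→22
D: waits 22, runs 22→25
E: waits 25, runs 25→33
A: waits 33, runs 33→40
B: waits 40, runs 40→58
Sum = 0+6+22+25+33+40 = 126.
Difference = 139 − 126 = 13.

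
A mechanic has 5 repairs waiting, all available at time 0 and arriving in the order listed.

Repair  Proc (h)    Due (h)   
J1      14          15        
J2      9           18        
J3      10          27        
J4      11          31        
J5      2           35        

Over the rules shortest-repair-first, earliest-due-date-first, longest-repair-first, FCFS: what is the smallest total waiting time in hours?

66

SPT (increasing processing time): J5 J2 J3 J4 J1.
J5: waits 0, runs 0→2
J2: waits 2, runs 2→11
J3: waits 11, runs 11→21
J4: waits 21, runs 21→32
J1: waits 32, runs 32→46
Sum = 0+2+11+21+32 = 66.
EDD (increasing due date): J1 J2 J3 J4 J5.
J1: waits 0, runs 0→14
J2: waits 14, runs 14→23
J3: waits 23, runs 23→33
J4: waits 33, runs 33→44
J5: waits 44, runs 44→46
Sum = 0+14+23+33+44 = 114.
LPT (decreasing processing time): J1 J4 J3 J2 J5.
J1: waits 0, runs 0→14
J4: waits 14, runs 14→25
J3: waits 25, runs 25→35
J2: waits 35, runs 35→44
J5: waits 44, runs 44→46
Sum = 0+14+25+35+44 = 118.
FIFO (arrival order): J1 J2 J3 J4 J5.
J1: waits 0, runs 0→14
J2: waits 14, runs 14→23
J3: waits 23, runs 23→33
J4: waits 33, runs 33→44
J5: waits 44, runs 44→46
Sum = 0+14+23+33+44 = 114.
SPT 66, EDD 114, LPT 118, FIFO 114 → minimum 66.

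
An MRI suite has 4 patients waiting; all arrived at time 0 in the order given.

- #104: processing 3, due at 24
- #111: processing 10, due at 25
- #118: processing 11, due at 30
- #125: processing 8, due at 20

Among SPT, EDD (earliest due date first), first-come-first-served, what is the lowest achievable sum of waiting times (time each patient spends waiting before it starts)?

SPT (increasing processing time): #104 #125 #111 #118.
#104: waits 0, runs 0→3
#125: waits 3, runs 3→11
#111: waits 11, runs 11→21
#118: waits 21, runs 21→32
Sum = 0+3+11+21 = 35.
EDD (increasing due date): #125 #104 #111 #118.
#125: waits 0, runs 0→8
#104: waits 8, runs 8→11
#111: waits 11, runs 11→21
#118: waits 21, runs 21→32
Sum = 0+8+11+21 = 40.
FIFO (arrival order): #104 #111 #118 #125.
#104: waits 0, runs 0→3
#111: waits 3, runs 3→13
#118: waits 13, runs 13→24
#125: waits 24, runs 24→32
Sum = 0+3+13+24 = 40.
SPT 35, EDD 40, FIFO 40 → minimum 35.

35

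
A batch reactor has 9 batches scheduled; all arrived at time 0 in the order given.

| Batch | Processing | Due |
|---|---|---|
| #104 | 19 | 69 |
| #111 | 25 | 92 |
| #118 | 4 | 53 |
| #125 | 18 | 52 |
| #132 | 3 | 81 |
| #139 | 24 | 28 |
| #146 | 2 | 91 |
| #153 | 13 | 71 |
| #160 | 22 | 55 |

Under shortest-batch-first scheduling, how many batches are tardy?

3

SPT (increasing processing time): #146 #132 #118 #153 #125 #104 #160 #139 #111.
#146: 0→2, due 91, tardiness 0
#132: 2→5, due 81, tardiness 0
#118: 5→9, due 53, tardiness 0
#153: 9→22, due 71, tardiness 0
#125: 22→40, due 52, tardiness 0
#104: 40→59, due 69, tardiness 0
#160: 59→81, due 55, tardiness 26
#139: 81→105, due 28, tardiness 77
#111: 105→130, due 92, tardiness 38
Late batches: 3.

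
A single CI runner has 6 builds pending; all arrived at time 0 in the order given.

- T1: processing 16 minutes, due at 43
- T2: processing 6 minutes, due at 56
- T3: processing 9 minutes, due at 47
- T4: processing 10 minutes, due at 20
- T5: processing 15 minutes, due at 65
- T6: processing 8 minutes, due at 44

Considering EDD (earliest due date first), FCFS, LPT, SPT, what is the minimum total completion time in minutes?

188

EDD (increasing due date): T4 T1 T6 T3 T2 T5.
T4: 0→10
T1: 10→26
T6: 26→34
T3: 34→43
T2: 43→49
T5: 49→64
Sum = 10+26+34+43+49+64 = 226.
FIFO (arrival order): T1 T2 T3 T4 T5 T6.
T1: 0→16
T2: 16→22
T3: 22→31
T4: 31→41
T5: 41→56
T6: 56→64
Sum = 16+22+31+41+56+64 = 230.
LPT (decreasing processing time): T1 T5 T4 T3 T6 T2.
T1: 0→16
T5: 16→31
T4: 31→41
T3: 41→50
T6: 50→58
T2: 58→64
Sum = 16+31+41+50+58+64 = 260.
SPT (increasing processing time): T2 T6 T3 T4 T5 T1.
T2: 0→6
T6: 6→14
T3: 14→23
T4: 23→33
T5: 33→48
T1: 48→64
Sum = 6+14+23+33+48+64 = 188.
EDD 226, FIFO 230, LPT 260, SPT 188 → minimum 188.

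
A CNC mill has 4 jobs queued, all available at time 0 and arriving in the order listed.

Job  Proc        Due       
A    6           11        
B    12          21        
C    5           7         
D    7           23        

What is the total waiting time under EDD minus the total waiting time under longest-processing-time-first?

-17

EDD (increasing due date): C A B D.
C: waits 0, runs 0→5
A: waits 5, runs 5→11
B: waits 11, runs 11→23
D: waits 23, runs 23→30
Sum = 0+5+11+23 = 39.
LPT (decreasing processing time): B D A C.
B: waits 0, runs 0→12
D: waits 12, runs 12→19
A: waits 19, runs 19→25
C: waits 25, runs 25→30
Sum = 0+12+19+25 = 56.
Difference = 39 − 56 = -17.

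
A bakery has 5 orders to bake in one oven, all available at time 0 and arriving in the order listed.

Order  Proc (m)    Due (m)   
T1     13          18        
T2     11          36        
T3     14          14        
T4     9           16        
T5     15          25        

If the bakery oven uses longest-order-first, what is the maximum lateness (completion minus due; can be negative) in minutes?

LPT (decreasing processing time): T5 T3 T1 T2 T4.
T5: 0→15, due 25, lateness -10
T3: 15→29, due 14, lateness 15
T1: 29→42, due 18, lateness 24
T2: 42→53, due 36, lateness 17
T4: 53→62, due 16, lateness 46
Maximum = 46.

46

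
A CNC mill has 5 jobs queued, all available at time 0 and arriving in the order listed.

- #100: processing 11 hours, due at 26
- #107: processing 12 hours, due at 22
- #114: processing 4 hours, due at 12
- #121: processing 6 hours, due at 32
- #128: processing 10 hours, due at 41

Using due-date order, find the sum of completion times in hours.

123

EDD (increasing due date): #114 #107 #100 #121 #128.
#114: 0→4
#107: 4→16
#100: 16→27
#121: 27→33
#128: 33→43
Sum = 4+16+27+33+43 = 123.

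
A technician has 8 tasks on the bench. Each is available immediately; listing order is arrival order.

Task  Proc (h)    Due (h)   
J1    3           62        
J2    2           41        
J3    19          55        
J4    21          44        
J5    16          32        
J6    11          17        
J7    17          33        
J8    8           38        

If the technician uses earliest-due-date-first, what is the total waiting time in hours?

EDD (increasing due date): J6 J5 J7 J8 J2 J4 J3 J1.
J6: waits 0, runs 0→11
J5: waits 11, runs 11→27
J7: waits 27, runs 27→44
J8: waits 44, runs 44→52
J2: waits 52, runs 52→54
J4: waits 54, runs 54→75
J3: waits 75, runs 75→94
J1: waits 94, runs 94→97
Sum = 0+11+27+44+52+54+75+94 = 357.

357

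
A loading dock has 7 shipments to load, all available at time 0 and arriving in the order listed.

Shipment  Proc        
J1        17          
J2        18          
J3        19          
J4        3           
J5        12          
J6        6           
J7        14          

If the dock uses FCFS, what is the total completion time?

396

FIFO (arrival order): J1 J2 J3 J4 J5 J6 J7.
J1: 0→17
J2: 17→35
J3: 35→54
J4: 54→57
J5: 57→69
J6: 69→75
J7: 75→89
Sum = 17+35+54+57+69+75+89 = 396.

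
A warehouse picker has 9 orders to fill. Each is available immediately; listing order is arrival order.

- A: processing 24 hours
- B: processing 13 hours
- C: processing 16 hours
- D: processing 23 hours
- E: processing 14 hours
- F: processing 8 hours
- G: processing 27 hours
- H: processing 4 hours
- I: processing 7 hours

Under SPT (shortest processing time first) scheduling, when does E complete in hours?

46

SPT (increasing processing time): H I F B E C D A G.
H: 0→4
I: 4→11
F: 11→19
B: 19→32
E: 32→46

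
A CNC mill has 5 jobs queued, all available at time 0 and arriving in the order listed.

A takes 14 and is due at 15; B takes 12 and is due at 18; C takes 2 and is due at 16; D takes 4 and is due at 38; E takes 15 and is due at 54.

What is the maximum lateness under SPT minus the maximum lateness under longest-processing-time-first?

SPT (increasing processing time): C D B A E.
C: 0→2, due 16, lateness -14
D: 2→6, due 38, lateness -32
B: 6→18, due 18, lateness 0
A: 18→32, due 15, lateness 17
E: 32→47, due 54, lateness -7
Maximum = 17.
LPT (decreasing processing time): E A B D C.
E: 0→15, due 54, lateness -39
A: 15→29, due 15, lateness 14
B: 29→41, due 18, lateness 23
D: 41→45, due 38, lateness 7
C: 45→47, due 16, lateness 31
Maximum = 31.
Difference = 17 − 31 = -14.

-14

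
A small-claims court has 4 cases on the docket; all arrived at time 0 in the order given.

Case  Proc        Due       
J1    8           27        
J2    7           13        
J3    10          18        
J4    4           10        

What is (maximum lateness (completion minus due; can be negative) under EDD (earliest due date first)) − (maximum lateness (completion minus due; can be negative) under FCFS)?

-16

EDD (increasing due date): J4 J2 J3 J1.
J4: 0→4, due 10, lateness -6
J2: 4→11, due 13, lateness -2
J3: 11→21, due 18, lateness 3
J1: 21→29, due 27, lateness 2
Maximum = 3.
FIFO (arrival order): J1 J2 J3 J4.
J1: 0→8, due 27, lateness -19
J2: 8→15, due 13, lateness 2
J3: 15→25, due 18, lateness 7
J4: 25→29, due 10, lateness 19
Maximum = 19.
Difference = 3 − 19 = -16.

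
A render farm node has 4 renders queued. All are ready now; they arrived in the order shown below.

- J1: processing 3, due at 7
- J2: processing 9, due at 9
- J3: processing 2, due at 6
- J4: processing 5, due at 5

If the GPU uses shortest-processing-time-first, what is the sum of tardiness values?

15

SPT (increasing processing time): J3 J1 J4 J2.
J3: 0→2, due 6, tardiness 0
J1: 2→5, due 7, tardiness 0
J4: 5→10, due 5, tardiness 5
J2: 10→19, due 9, tardiness 10
Sum = 0+0+5+10 = 15.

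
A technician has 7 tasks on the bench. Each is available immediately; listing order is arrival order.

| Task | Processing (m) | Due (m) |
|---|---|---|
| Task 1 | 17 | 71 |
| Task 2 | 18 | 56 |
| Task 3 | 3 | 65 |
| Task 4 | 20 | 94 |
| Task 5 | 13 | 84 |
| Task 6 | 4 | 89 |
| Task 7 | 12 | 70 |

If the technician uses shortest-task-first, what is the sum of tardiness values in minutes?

11

SPT (increasing processing time): Task 3 Task 6 Task 7 Task 5 Task 1 Task 2 Task 4.
Task 3: 0→3, due 65, tardiness 0
Task 6: 3→7, due 89, tardiness 0
Task 7: 7→19, due 70, tardiness 0
Task 5: 19→32, due 84, tardiness 0
Task 1: 32→49, due 71, tardiness 0
Task 2: 49→67, due 56, tardiness 11
Task 4: 67→87, due 94, tardiness 0
Sum = 0+0+0+0+0+11+0 = 11.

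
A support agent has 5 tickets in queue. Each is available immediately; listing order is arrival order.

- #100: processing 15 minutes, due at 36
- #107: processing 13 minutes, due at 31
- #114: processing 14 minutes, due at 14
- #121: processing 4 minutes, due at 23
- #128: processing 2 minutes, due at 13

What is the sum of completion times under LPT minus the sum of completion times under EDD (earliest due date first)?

LPT (decreasing processing time): #100 #114 #107 #121 #128.
#100: 0→15
#114: 15→29
#107: 29→42
#121: 42→46
#128: 46→48
Sum = 15+29+42+46+48 = 180.
EDD (increasing due date): #128 #114 #121 #107 #100.
#128: 0→2
#114: 2→16
#121: 16→20
#107: 20→33
#100: 33→48
Sum = 2+16+20+33+48 = 119.
Difference = 180 − 119 = 61.

61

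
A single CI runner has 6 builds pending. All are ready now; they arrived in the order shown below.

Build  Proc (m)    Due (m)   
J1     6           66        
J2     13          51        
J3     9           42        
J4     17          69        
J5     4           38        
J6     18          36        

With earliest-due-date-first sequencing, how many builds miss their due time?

0

EDD (increasing due date): J6 J5 J3 J2 J1 J4.
J6: 0→18, due 36, tardiness 0
J5: 18→22, due 38, tardiness 0
J3: 22→31, due 42, tardiness 0
J2: 31→44, due 51, tardiness 0
J1: 44→50, due 66, tardiness 0
J4: 50→67, due 69, tardiness 0
Late builds: 0.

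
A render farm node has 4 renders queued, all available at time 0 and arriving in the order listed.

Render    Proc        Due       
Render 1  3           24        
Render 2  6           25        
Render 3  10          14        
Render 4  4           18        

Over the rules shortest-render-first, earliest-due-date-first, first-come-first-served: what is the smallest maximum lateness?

-2

SPT (increasing processing time): Render 1 Render 4 Render 2 Render 3.
Render 1: 0→3, due 24, lateness -21
Render 4: 3→7, due 18, lateness -11
Render 2: 7→13, due 25, lateness -12
Render 3: 13→23, due 14, lateness 9
Maximum = 9.
EDD (increasing due date): Render 3 Render 4 Render 1 Render 2.
Render 3: 0→10, due 14, lateness -4
Render 4: 10→14, due 18, lateness -4
Render 1: 14→17, due 24, lateness -7
Render 2: 17→23, due 25, lateness -2
Maximum = -2.
FIFO (arrival order): Render 1 Render 2 Render 3 Render 4.
Render 1: 0→3, due 24, lateness -21
Render 2: 3→9, due 25, lateness -16
Render 3: 9→19, due 14, lateness 5
Render 4: 19→23, due 18, lateness 5
Maximum = 5.
SPT 9, EDD -2, FIFO 5 → minimum -2.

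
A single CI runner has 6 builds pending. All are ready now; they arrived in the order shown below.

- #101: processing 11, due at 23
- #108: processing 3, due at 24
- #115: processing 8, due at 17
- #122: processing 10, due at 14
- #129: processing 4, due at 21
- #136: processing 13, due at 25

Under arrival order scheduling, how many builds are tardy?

FIFO (arrival order): #101 #108 #115 #122 #129 #136.
#101: 0→11, due 23, tardiness 0
#108: 11→14, due 24, tardiness 0
#115: 14→22, due 17, tardiness 5
#122: 22→32, due 14, tardiness 18
#129: 32→36, due 21, tardiness 15
#136: 36→49, due 25, tardiness 24
Late builds: 4.

4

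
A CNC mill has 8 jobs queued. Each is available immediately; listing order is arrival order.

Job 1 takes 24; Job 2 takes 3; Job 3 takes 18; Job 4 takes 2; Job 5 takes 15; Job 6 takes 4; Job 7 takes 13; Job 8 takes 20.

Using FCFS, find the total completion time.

FIFO (arrival order): Job 1 Job 2 Job 3 Job 4 Job 5 Job 6 Job 7 Job 8.
Job 1: 0→24
Job 2: 24→27
Job 3: 27→45
Job 4: 45→47
Job 5: 47→62
Job 6: 62→66
Job 7: 66→79
Job 8: 79→99
Sum = 24+27+45+47+62+66+79+99 = 449.

449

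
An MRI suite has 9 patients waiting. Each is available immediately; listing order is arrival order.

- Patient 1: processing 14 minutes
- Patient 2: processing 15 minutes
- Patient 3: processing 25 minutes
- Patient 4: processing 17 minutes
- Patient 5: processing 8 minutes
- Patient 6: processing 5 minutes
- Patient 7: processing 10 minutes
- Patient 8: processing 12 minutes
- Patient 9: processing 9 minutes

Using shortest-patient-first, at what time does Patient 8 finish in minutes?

SPT (increasing processing time): Patient 6 Patient 5 Patient 9 Patient 7 Patient 8 Patient 1 Patient 2 Patient 4 Patient 3.
Patient 6: 0→5
Patient 5: 5→13
Patient 9: 13→22
Patient 7: 22→32
Patient 8: 32→44

44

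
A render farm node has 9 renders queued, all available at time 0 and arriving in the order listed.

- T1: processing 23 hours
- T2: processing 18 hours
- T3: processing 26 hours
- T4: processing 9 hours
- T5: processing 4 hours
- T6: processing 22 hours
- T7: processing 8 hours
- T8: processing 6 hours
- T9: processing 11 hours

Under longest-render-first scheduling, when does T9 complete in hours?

LPT (decreasing processing time): T3 T1 T6 T2 T9 T4 T7 T8 T5.
T3: 0→26
T1: 26→49
T6: 49→71
T2: 71→89
T9: 89→100

100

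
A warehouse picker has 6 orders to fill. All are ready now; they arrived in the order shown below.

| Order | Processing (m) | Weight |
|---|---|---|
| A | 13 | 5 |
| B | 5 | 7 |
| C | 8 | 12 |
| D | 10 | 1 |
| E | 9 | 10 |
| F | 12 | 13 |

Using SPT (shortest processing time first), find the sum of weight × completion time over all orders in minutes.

1300

SPT (increasing processing time): B C E D F A.
B: finishes 5, weight 7, w·C = 35
C: finishes 13, weight 12, w·C = 156
E: finishes 22, weight 10, w·C = 220
D: finishes 32, weight 1, w·C = 32
F: finishes 44, weight 13, w·C = 572
A: finishes 57, weight 5, w·C = 285
Sum = 35+156+220+32+572+285 = 1300.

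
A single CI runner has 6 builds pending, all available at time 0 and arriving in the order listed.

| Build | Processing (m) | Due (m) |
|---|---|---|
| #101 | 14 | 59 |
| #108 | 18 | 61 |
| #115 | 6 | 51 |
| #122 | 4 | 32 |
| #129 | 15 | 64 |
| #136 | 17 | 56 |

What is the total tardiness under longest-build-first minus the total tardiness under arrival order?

38

LPT (decreasing processing time): #108 #136 #129 #101 #115 #122.
#108: 0→18, due 61, tardiness 0
#136: 18→35, due 56, tardiness 0
#129: 35→50, due 64, tardiness 0
#101: 50→64, due 59, tardiness 5
#115: 64→70, due 51, tardiness 19
#122: 70→74, due 32, tardiness 42
Sum = 0+0+0+5+19+42 = 66.
FIFO (arrival order): #101 #108 #115 #122 #129 #136.
#101: 0→14, due 59, tardiness 0
#108: 14→32, due 61, tardiness 0
#115: 32→38, due 51, tardiness 0
#122: 38→42, due 32, tardiness 10
#129: 42→57, due 64, tardiness 0
#136: 57→74, due 56, tardiness 18
Sum = 0+0+0+10+0+18 = 28.
Difference = 66 − 28 = 38.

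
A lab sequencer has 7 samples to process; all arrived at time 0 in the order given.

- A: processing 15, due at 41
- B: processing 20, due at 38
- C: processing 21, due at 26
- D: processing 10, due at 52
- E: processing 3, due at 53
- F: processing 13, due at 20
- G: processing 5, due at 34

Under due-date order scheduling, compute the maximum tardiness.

34

EDD (increasing due date): F C G B A D E.
F: 0→13, due 20, tardiness 0
C: 13→34, due 26, tardiness 8
G: 34→39, due 34, tardiness 5
B: 39→59, due 38, tardiness 21
A: 59→74, due 41, tardiness 33
D: 74→84, due 52, tardiness 32
E: 84→87, due 53, tardiness 34
Maximum = 34.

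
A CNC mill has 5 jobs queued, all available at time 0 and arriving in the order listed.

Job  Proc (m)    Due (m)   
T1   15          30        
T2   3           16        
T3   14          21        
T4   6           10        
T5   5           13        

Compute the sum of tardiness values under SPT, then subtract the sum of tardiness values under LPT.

SPT (increasing processing time): T2 T5 T4 T3 T1.
T2: 0→3, due 16, tardiness 0
T5: 3→8, due 13, tardiness 0
T4: 8→14, due 10, tardiness 4
T3: 14→28, due 21, tardiness 7
T1: 28→43, due 30, tardiness 13
Sum = 0+0+4+7+13 = 24.
LPT (decreasing processing time): T1 T3 T4 T5 T2.
T1: 0→15, due 30, tardiness 0
T3: 15→29, due 21, tardiness 8
T4: 29→35, due 10, tardiness 25
T5: 35→40, due 13, tardiness 27
T2: 40→43, due 16, tardiness 27
Sum = 0+8+25+27+27 = 87.
Difference = 24 − 87 = -63.

-63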